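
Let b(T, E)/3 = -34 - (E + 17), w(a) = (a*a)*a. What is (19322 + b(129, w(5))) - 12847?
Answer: 5947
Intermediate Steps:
w(a) = a**3 (w(a) = a**2*a = a**3)
b(T, E) = -153 - 3*E (b(T, E) = 3*(-34 - (E + 17)) = 3*(-34 - (17 + E)) = 3*(-34 + (-17 - E)) = 3*(-51 - E) = -153 - 3*E)
(19322 + b(129, w(5))) - 12847 = (19322 + (-153 - 3*5**3)) - 12847 = (19322 + (-153 - 3*125)) - 12847 = (19322 + (-153 - 375)) - 12847 = (19322 - 528) - 12847 = 18794 - 12847 = 5947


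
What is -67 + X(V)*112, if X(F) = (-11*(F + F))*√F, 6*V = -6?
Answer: -67 + 2464*I ≈ -67.0 + 2464.0*I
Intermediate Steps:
V = -1 (V = (⅙)*(-6) = -1)
X(F) = -22*F^(3/2) (X(F) = (-22*F)*√F = -22*F^(3/2))
-67 + X(V)*112 = -67 - (-22)*I*112 = -67 + (22*I)*112 = -67 + 2464*I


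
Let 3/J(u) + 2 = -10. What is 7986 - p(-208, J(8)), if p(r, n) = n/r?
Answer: 6644351/832 ≈ 7986.0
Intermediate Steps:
J(u) = -1/4 (J(u) = 3/(-2 - 10) = 3/(-12) = 3*(-1/12) = -1/4)
7986 - p(-208, J(8)) = 7986 - (-1)/(4*(-208)) = 7986 - (-1)*(-1)/(4*208) = 7986 - 1*1/832 = 7986 - 1/832 = 6644351/832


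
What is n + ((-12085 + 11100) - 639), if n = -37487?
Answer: -39111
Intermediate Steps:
n + ((-12085 + 11100) - 639) = -37487 + ((-12085 + 11100) - 639) = -37487 + (-985 - 639) = -37487 - 1624 = -39111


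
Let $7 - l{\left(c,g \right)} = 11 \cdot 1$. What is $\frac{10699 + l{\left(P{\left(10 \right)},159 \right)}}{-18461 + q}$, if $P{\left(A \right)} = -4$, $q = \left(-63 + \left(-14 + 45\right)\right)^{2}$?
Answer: $- \frac{10695}{17437} \approx -0.61335$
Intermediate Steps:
$q = 1024$ ($q = \left(-63 + 31\right)^{2} = \left(-32\right)^{2} = 1024$)
$l{\left(c,g \right)} = -4$ ($l{\left(c,g \right)} = 7 - 11 \cdot 1 = 7 - 11 = -4$)
$\frac{10699 + l{\left(P{\left(10 \right)},159 \right)}}{-18461 + q} = \frac{10699 - 4}{-18461 + 1024} = \frac{10695}{-17437} = 10695 \left(- \frac{1}{17437}\right) = - \frac{10695}{17437}$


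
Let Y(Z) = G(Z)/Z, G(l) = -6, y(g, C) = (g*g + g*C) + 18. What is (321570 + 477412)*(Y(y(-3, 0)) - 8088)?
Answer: -58161095708/9 ≈ -6.4623e+9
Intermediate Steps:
y(g, C) = 18 + g**2 + C*g (y(g, C) = (g**2 + C*g) + 18 = 18 + g**2 + C*g)
Y(Z) = -6/Z
(321570 + 477412)*(Y(y(-3, 0)) - 8088) = (321570 + 477412)*(-6/(18 + (-3)**2 + 0*(-3)) - 8088) = 798982*(-6/(18 + 9 + 0) - 8088) = 798982*(-6/27 - 8088) = 798982*(-6*1/27 - 8088) = 798982*(-2/9 - 8088) = 798982*(-72794/9) = -58161095708/9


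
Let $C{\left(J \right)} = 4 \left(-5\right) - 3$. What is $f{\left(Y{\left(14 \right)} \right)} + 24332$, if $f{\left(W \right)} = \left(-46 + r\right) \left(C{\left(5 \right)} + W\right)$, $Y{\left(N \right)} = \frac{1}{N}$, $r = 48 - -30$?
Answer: $\frac{165188}{7} \approx 23598.0$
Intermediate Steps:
$r = 78$ ($r = 48 + 30 = 78$)
$C{\left(J \right)} = -23$ ($C{\left(J \right)} = -20 - 3 = -23$)
$f{\left(W \right)} = -736 + 32 W$ ($f{\left(W \right)} = \left(-46 + 78\right) \left(-23 + W\right) = 32 \left(-23 + W\right) = -736 + 32 W$)
$f{\left(Y{\left(14 \right)} \right)} + 24332 = \left(-736 + \frac{32}{14}\right) + 24332 = \left(-736 + 32 \cdot \frac{1}{14}\right) + 24332 = \left(-736 + \frac{16}{7}\right) + 24332 = - \frac{5136}{7} + 24332 = \frac{165188}{7}$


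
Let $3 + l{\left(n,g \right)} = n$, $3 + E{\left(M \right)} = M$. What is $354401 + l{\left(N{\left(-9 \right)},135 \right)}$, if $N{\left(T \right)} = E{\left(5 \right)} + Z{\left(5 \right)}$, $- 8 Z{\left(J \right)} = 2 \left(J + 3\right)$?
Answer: $354398$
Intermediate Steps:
$E{\left(M \right)} = -3 + M$
$Z{\left(J \right)} = - \frac{3}{4} - \frac{J}{4}$ ($Z{\left(J \right)} = - \frac{2 \left(J + 3\right)}{8} = - \frac{2 \left(3 + J\right)}{8} = - \frac{6 + 2 J}{8} = - \frac{3}{4} - \frac{J}{4}$)
$N{\left(T \right)} = 0$ ($N{\left(T \right)} = \left(-3 + 5\right) - 2 = 2 - 2 = 0$)
$l{\left(n,g \right)} = -3 + n$
$354401 + l{\left(N{\left(-9 \right)},135 \right)} = 354401 + \left(-3 + 0\right) = 354401 - 3 = 354398$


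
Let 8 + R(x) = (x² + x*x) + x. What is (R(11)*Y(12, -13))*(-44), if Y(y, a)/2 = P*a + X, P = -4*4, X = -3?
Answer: -4419800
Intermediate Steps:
P = -16
R(x) = -8 + x + 2*x² (R(x) = -8 + ((x² + x*x) + x) = -8 + ((x² + x²) + x) = -8 + (2*x² + x) = -8 + (x + 2*x²) = -8 + x + 2*x²)
Y(y, a) = -6 - 32*a (Y(y, a) = 2*(-16*a - 3) = 2*(-3 - 16*a) = -6 - 32*a)
(R(11)*Y(12, -13))*(-44) = ((-8 + 11 + 2*11²)*(-6 - 32*(-13)))*(-44) = ((-8 + 11 + 2*121)*(-6 + 416))*(-44) = ((-8 + 11 + 242)*410)*(-44) = (245*410)*(-44) = 100450*(-44) = -4419800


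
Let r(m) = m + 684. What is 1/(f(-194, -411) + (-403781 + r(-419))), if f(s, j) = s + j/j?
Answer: -1/403709 ≈ -2.4770e-6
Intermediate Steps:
f(s, j) = 1 + s (f(s, j) = s + 1 = 1 + s)
r(m) = 684 + m
1/(f(-194, -411) + (-403781 + r(-419))) = 1/((1 - 194) + (-403781 + (684 - 419))) = 1/(-193 + (-403781 + 265)) = 1/(-193 - 403516) = 1/(-403709) = -1/403709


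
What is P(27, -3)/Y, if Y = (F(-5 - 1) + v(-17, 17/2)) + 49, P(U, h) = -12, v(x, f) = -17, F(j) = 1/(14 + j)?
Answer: -96/257 ≈ -0.37354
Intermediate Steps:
Y = 257/8 (Y = (1/(14 + (-5 - 1)) - 17) + 49 = (1/(14 - 6) - 17) + 49 = (1/8 - 17) + 49 = (⅛ - 17) + 49 = -135/8 + 49 = 257/8 ≈ 32.125)
P(27, -3)/Y = -12/257/8 = -12*8/257 = -96/257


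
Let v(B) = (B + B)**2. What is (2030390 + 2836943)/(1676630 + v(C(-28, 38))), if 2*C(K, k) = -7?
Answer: 4867333/1676679 ≈ 2.9030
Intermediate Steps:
C(K, k) = -7/2 (C(K, k) = (1/2)*(-7) = -7/2)
v(B) = 4*B**2 (v(B) = (2*B)**2 = 4*B**2)
(2030390 + 2836943)/(1676630 + v(C(-28, 38))) = (2030390 + 2836943)/(1676630 + 4*(-7/2)**2) = 4867333/(1676630 + 4*(49/4)) = 4867333/(1676630 + 49) = 4867333/1676679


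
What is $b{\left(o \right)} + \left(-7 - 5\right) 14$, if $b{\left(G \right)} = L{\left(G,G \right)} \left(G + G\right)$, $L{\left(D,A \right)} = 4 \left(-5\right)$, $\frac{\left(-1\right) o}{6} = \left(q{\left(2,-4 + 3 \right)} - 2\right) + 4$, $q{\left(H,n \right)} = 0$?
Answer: $312$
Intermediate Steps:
$o = -12$ ($o = - 6 \left(\left(0 - 2\right) + 4\right) = - 6 \left(-2 + 4\right) = \left(-6\right) 2 = -12$)
$L{\left(D,A \right)} = -20$
$b{\left(G \right)} = - 40 G$ ($b{\left(G \right)} = - 20 \left(G + G\right) = - 20 \cdot 2 G = - 40 G$)
$b{\left(o \right)} + \left(-7 - 5\right) 14 = \left(-40\right) \left(-12\right) + \left(-7 - 5\right) 14 = 480 - 168 = 312$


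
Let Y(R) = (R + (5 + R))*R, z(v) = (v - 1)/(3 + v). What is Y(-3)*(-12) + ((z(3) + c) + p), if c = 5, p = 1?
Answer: -89/3 ≈ -29.667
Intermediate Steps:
z(v) = (-1 + v)/(3 + v)
Y(R) = R*(5 + 2*R) (Y(R) = (5 + 2*R)*R = R*(5 + 2*R))
Y(-3)*(-12) + ((z(3) + c) + p) = -3*(5 + 2*(-3))*(-12) + (((-1 + 3)/(3 + 3) + 5) + 1) = -3*(5 - 6)*(-12) + ((2/6 + 5) + 1) = -3*(-1)*(-12) + (((⅙)*2 + 5) + 1) = 3*(-12) + ((⅓ + 5) + 1) = -36 + (16/3 + 1) = -36 + 19/3 = -89/3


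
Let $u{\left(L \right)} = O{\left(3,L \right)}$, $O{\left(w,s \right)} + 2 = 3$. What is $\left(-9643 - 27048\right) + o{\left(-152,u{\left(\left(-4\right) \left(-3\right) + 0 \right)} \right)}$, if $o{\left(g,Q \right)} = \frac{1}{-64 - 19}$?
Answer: $- \frac{3045354}{83} \approx -36691.0$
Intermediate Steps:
$O{\left(w,s \right)} = 1$ ($O{\left(w,s \right)} = -2 + 3 = 1$)
$u{\left(L \right)} = 1$
$o{\left(g,Q \right)} = - \frac{1}{83}$ ($o{\left(g,Q \right)} = \frac{1}{-83} = - \frac{1}{83}$)
$\left(-9643 - 27048\right) + o{\left(-152,u{\left(\left(-4\right) \left(-3\right) + 0 \right)} \right)} = \left(-9643 - 27048\right) - \frac{1}{83} = -36691 - \frac{1}{83} = - \frac{3045354}{83}$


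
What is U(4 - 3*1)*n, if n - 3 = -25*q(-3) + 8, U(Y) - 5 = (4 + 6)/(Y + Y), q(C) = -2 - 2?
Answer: 1110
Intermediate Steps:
q(C) = -4
U(Y) = 5 + 5/Y (U(Y) = 5 + (4 + 6)/(Y + Y) = 5 + 10/((2*Y)) = 5 + 10*(1/(2*Y)) = 5 + 5/Y)
n = 111 (n = 3 + (-25*(-4) + 8) = 3 + (100 + 8) = 3 + 108 = 111)
U(4 - 3*1)*n = (5 + 5/(4 - 3*1))*111 = (5 + 5/(4 - 3))*111 = (5 + 5/1)*111 = (5 + 5*1)*111 = (5 + 5)*111 = 10*111 = 1110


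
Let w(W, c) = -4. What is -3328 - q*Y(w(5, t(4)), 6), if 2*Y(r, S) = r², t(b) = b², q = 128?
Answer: -4352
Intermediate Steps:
Y(r, S) = r²/2
-3328 - q*Y(w(5, t(4)), 6) = -3328 - 128*(½)*(-4)² = -3328 - 128*(½)*16 = -3328 - 128*8 = -3328 - 1*1024 = -3328 - 1024 = -4352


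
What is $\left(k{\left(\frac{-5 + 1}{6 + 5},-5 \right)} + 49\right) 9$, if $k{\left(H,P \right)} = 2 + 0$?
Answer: $459$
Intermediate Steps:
$k{\left(H,P \right)} = 2$
$\left(k{\left(\frac{-5 + 1}{6 + 5},-5 \right)} + 49\right) 9 = \left(2 + 49\right) 9 = 51 \cdot 9 = 459$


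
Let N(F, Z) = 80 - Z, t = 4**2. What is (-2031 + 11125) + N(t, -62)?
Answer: 9236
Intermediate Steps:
t = 16
(-2031 + 11125) + N(t, -62) = (-2031 + 11125) + (80 - 1*(-62)) = 9094 + (80 + 62) = 9094 + 142 = 9236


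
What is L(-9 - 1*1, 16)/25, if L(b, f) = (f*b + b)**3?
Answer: -196520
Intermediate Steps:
L(b, f) = (b + b*f)**3 (L(b, f) = (b*f + b)**3 = (b + b*f)**3)
L(-9 - 1*1, 16)/25 = ((-9 - 1*1)**3*(1 + 16)**3)/25 = ((-9 - 1)**3*17**3)*(1/25) = ((-10)**3*4913)*(1/25) = -1000*4913*(1/25) = -4913000*1/25 = -196520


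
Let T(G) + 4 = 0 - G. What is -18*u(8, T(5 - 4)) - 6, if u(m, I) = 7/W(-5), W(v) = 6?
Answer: -27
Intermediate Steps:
T(G) = -4 - G (T(G) = -4 + (0 - G) = -4 - G)
u(m, I) = 7/6
-18*u(8, T(5 - 4)) - 6 = -18*7/6 - 6 = -21 - 6 = -27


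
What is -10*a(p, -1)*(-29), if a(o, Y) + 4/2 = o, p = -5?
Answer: -2030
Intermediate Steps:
a(o, Y) = -2 + o
-10*a(p, -1)*(-29) = -10*(-2 - 5)*(-29) = -10*(-7)*(-29) = 70*(-29) = -2030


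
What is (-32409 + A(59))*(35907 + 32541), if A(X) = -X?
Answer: -2222369664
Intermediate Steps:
(-32409 + A(59))*(35907 + 32541) = (-32409 - 1*59)*(35907 + 32541) = (-32409 - 59)*68448 = -32468*68448 = -2222369664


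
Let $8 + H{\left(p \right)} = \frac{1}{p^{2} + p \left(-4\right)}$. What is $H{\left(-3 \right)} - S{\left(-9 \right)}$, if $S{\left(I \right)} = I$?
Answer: $\frac{22}{21} \approx 1.0476$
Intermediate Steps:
$H{\left(p \right)} = -8 + \frac{1}{p^{2} - 4 p}$ ($H{\left(p \right)} = -8 + \frac{1}{p^{2} + p \left(-4\right)} = -8 + \frac{1}{p^{2} - 4 p}$)
$H{\left(-3 \right)} - S{\left(-9 \right)} = \frac{1 - 8 \left(-3\right)^{2} + 32 \left(-3\right)}{\left(-3\right) \left(-4 - 3\right)} - -9 = - \frac{1 - 72 - 96}{3 \left(-7\right)} + 9 = \left(- \frac{1}{3}\right) \left(- \frac{1}{7}\right) \left(1 - 72 - 96\right) + 9 = \left(- \frac{1}{3}\right) \left(- \frac{1}{7}\right) \left(-167\right) + 9 = - \frac{167}{21} + 9 = \frac{22}{21}$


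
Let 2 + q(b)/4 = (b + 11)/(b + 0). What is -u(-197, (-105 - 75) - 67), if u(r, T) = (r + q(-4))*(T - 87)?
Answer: -70808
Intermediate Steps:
q(b) = -8 + 4*(11 + b)/b (q(b) = -8 + 4*((b + 11)/(b + 0)) = -8 + 4*((11 + b)/b) = -8 + 4*(11 + b)/b)
u(r, T) = (-87 + T)*(-15 + r) (u(r, T) = (r + (-4 + 44/(-4)))*(T - 87) = (r + (-4 + 44*(-¼)))*(-87 + T) = (r + (-4 - 11))*(-87 + T) = (r - 15)*(-87 + T) = (-15 + r)*(-87 + T) = (-87 + T)*(-15 + r))
-u(-197, (-105 - 75) - 67) = -(1305 - 87*(-197) - 15*((-105 - 75) - 67) + ((-105 - 75) - 67)*(-197)) = -(1305 + 17139 - 15*(-180 - 67) + (-180 - 67)*(-197)) = -(1305 + 17139 - 15*(-247) - 247*(-197)) = -(1305 + 17139 + 3705 + 48659) = -1*70808 = -70808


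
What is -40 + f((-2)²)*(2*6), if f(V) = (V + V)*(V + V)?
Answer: 728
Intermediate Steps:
f(V) = 4*V² (f(V) = (2*V)*(2*V) = 4*V²)
-40 + f((-2)²)*(2*6) = -40 + (4*((-2)²)²)*(2*6) = -40 + (4*4²)*12 = -40 + (4*16)*12 = -40 + 64*12 = -40 + 768 = 728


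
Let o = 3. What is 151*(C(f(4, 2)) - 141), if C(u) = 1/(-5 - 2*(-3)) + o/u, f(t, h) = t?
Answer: -1778327/84 ≈ -21171.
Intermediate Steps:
C(u) = 1/21 + 3/u (C(u) = 1/(-5 - 2*(-3)) + 3/u = -1/3/(-7) + 3/u = -1/7*(-1/3) + 3/u = 1/21 + 3/u)
151*(C(f(4, 2)) - 141) = 151*((1/21)*(63 + 4)/4 - 141) = 151*((1/21)*(1/4)*67 - 141) = 151*(67/84 - 141) = 151*(-11777/84) = -1778327/84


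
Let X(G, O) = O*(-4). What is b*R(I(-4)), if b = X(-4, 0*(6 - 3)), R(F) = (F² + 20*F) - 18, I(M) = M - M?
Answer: 0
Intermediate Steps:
X(G, O) = -4*O
I(M) = 0
R(F) = -18 + F² + 20*F
b = 0 (b = -0*(6 - 3) = -0*3 = -4*0 = 0)
b*R(I(-4)) = 0*(-18 + 0² + 20*0) = 0*(-18 + 0 + 0) = 0*(-18) = 0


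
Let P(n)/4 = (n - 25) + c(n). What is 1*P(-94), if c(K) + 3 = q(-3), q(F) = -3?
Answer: -500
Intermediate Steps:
c(K) = -6 (c(K) = -3 - 3 = -6)
P(n) = -124 + 4*n (P(n) = 4*((n - 25) - 6) = 4*((-25 + n) - 6) = 4*(-31 + n) = -124 + 4*n)
1*P(-94) = 1*(-124 + 4*(-94)) = 1*(-124 - 376) = 1*(-500) = -500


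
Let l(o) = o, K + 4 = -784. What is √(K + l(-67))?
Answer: 3*I*√95 ≈ 29.24*I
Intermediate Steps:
K = -788 (K = -4 - 784 = -788)
√(K + l(-67)) = √(-788 - 67) = √(-855) = 3*I*√95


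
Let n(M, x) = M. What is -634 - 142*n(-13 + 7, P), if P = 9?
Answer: 218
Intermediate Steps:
-634 - 142*n(-13 + 7, P) = -634 - 142*(-13 + 7) = -634 - 142*(-6) = -634 + 852 = 218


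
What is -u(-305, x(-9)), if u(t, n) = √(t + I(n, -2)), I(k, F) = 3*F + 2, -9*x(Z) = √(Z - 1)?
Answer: -I*√309 ≈ -17.578*I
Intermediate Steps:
x(Z) = -√(-1 + Z)/9 (x(Z) = -√(Z - 1)/9 = -√(-1 + Z)/9)
I(k, F) = 2 + 3*F
u(t, n) = √(-4 + t) (u(t, n) = √(t + (2 + 3*(-2))) = √(t + (2 - 6)) = √(t - 4) = √(-4 + t))
-u(-305, x(-9)) = -√(-4 - 305) = -√(-309) = -I*√309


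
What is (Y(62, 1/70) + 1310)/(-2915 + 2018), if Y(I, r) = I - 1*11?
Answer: -1361/897 ≈ -1.5173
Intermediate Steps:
Y(I, r) = -11 + I (Y(I, r) = I - 11 = -11 + I)
(Y(62, 1/70) + 1310)/(-2915 + 2018) = ((-11 + 62) + 1310)/(-2915 + 2018) = (51 + 1310)/(-897) = 1361*(-1/897) = -1361/897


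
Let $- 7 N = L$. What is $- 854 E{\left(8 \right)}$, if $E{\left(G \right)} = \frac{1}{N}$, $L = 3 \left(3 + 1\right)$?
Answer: $\frac{2989}{6} \approx 498.17$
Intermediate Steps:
$L = 12$ ($L = 3 \cdot 4 = 12$)
$N = - \frac{12}{7}$ ($N = \left(- \frac{1}{7}\right) 12 = - \frac{12}{7} \approx -1.7143$)
$E{\left(G \right)} = - \frac{7}{12}$ ($E{\left(G \right)} = \frac{1}{- \frac{12}{7}} = - \frac{7}{12}$)
$- 854 E{\left(8 \right)} = \left(-854\right) \left(- \frac{7}{12}\right) = \frac{2989}{6}$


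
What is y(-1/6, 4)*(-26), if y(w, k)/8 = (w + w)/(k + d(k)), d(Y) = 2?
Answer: 104/9 ≈ 11.556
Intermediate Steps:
y(w, k) = 16*w/(2 + k) (y(w, k) = 8*((w + w)/(k + 2)) = 8*((2*w)/(2 + k)) = 8*(2*w/(2 + k)) = 16*w/(2 + k))
y(-1/6, 4)*(-26) = (16*(-1/6)/(2 + 4))*(-26) = (16*(-1*1/6)/6)*(-26) = (16*(-1/6)*(1/6))*(-26) = -4/9*(-26) = 104/9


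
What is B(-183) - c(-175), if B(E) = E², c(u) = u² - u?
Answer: 2689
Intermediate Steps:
B(-183) - c(-175) = (-183)² - (-175)*(-1 - 175) = 33489 - (-175)*(-176) = 33489 - 1*30800 = 33489 - 30800 = 2689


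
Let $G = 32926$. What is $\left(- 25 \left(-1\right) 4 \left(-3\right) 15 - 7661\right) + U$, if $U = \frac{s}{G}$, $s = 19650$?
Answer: $- \frac{200196718}{16463} \approx -12160.0$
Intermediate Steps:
$U = \frac{9825}{16463}$ ($U = \frac{19650}{32926} = 19650 \cdot \frac{1}{32926} = \frac{9825}{16463} \approx 0.59679$)
$\left(- 25 \left(-1\right) 4 \left(-3\right) 15 - 7661\right) + U = \left(- 25 \left(-1\right) 4 \left(-3\right) 15 - 7661\right) + \frac{9825}{16463} = \left(- 25 \left(\left(-4\right) \left(-3\right)\right) 15 - 7661\right) + \frac{9825}{16463} = \left(\left(-25\right) 12 \cdot 15 - 7661\right) + \frac{9825}{16463} = \left(\left(-300\right) 15 - 7661\right) + \frac{9825}{16463} = \left(-4500 - 7661\right) + \frac{9825}{16463} = -12161 + \frac{9825}{16463} = - \frac{200196718}{16463}$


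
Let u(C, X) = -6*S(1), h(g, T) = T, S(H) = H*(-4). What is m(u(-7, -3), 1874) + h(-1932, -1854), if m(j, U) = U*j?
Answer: 43122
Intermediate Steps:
S(H) = -4*H
u(C, X) = 24 (u(C, X) = -(-24) = -6*(-4) = 24)
m(u(-7, -3), 1874) + h(-1932, -1854) = 1874*24 - 1854 = 44976 - 1854 = 43122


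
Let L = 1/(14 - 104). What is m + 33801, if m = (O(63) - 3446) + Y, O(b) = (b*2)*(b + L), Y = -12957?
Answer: 126673/5 ≈ 25335.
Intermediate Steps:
L = -1/90 (L = 1/(-90) = -1/90 ≈ -0.011111)
O(b) = 2*b*(-1/90 + b) (O(b) = (b*2)*(b - 1/90) = (2*b)*(-1/90 + b) = 2*b*(-1/90 + b))
m = -42332/5 (m = ((1/45)*63*(-1 + 90*63) - 3446) - 12957 = ((1/45)*63*(-1 + 5670) - 3446) - 12957 = ((1/45)*63*5669 - 3446) - 12957 = (39683/5 - 3446) - 12957 = 22453/5 - 12957 = -42332/5 ≈ -8466.4)
m + 33801 = -42332/5 + 33801 = 126673/5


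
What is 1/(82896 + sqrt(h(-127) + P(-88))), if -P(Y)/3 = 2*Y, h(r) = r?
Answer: 82896/6871746415 - sqrt(401)/6871746415 ≈ 1.2060e-5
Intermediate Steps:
P(Y) = -6*Y
1/(82896 + sqrt(h(-127) + P(-88))) = 1/(82896 + sqrt(-127 - 6*(-88))) = 1/(82896 + sqrt(-127 + 528)) = 1/(82896 + sqrt(401))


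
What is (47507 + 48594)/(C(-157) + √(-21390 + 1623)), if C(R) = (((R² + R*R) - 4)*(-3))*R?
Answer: 743740822958/179683699653481 - 96101*I*√19767/539051098960443 ≈ 0.0041392 - 2.5065e-8*I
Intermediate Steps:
C(R) = R*(12 - 6*R²) (C(R) = (((R² + R²) - 4)*(-3))*R = ((2*R² - 4)*(-3))*R = ((-4 + 2*R²)*(-3))*R = (12 - 6*R²)*R = R*(12 - 6*R²))
(47507 + 48594)/(C(-157) + √(-21390 + 1623)) = (47507 + 48594)/(6*(-157)*(2 - 1*(-157)²) + √(-21390 + 1623)) = 96101/(6*(-157)*(2 - 1*24649) + √(-19767)) = 96101/(6*(-157)*(2 - 24649) + I*√19767) = 96101/(6*(-157)*(-24647) + I*√19767) = 96101/(23217474 + I*√19767)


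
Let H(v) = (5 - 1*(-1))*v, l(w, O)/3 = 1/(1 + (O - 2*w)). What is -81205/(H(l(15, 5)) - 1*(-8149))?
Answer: -324820/32593 ≈ -9.9659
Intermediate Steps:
l(w, O) = 3/(1 + O - 2*w) (l(w, O) = 3/(1 + (O - 2*w)) = 3/(1 + O - 2*w))
H(v) = 6*v (H(v) = (5 + 1)*v = 6*v)
-81205/(H(l(15, 5)) - 1*(-8149)) = -81205/(6*(3/(1 + 5 - 2*15)) - 1*(-8149)) = -81205/(6*(3/(1 + 5 - 30)) + 8149) = -81205/(6*(3/(-24)) + 8149) = -81205/(6*(3*(-1/24)) + 8149) = -81205/(6*(-1/8) + 8149) = -81205/(-3/4 + 8149) = -81205/32593/4 = -81205*4/32593 = -324820/32593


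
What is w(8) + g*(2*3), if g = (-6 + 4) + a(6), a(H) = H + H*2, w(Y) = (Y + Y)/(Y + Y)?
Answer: 97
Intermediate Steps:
w(Y) = 1 (w(Y) = (2*Y)/((2*Y)) = (2*Y)*(1/(2*Y)) = 1)
a(H) = 3*H (a(H) = H + 2*H = 3*H)
g = 16 (g = (-6 + 4) + 3*6 = -2 + 18 = 16)
w(8) + g*(2*3) = 1 + 16*(2*3) = 1 + 16*6 = 1 + 96 = 97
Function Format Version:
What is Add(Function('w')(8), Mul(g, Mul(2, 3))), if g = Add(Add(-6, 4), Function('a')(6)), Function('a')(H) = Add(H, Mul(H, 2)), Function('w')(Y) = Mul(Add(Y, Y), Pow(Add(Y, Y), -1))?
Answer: 97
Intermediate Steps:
Function('w')(Y) = 1 (Function('w')(Y) = Mul(Mul(2, Y), Pow(Mul(2, Y), -1)) = Mul(Mul(2, Y), Mul(Rational(1, 2), Pow(Y, -1))) = 1)
Function('a')(H) = Mul(3, H) (Function('a')(H) = Add(H, Mul(2, H)) = Mul(3, H))
g = 16 (g = Add(Add(-6, 4), Mul(3, 6)) = Add(-2, 18) = 16)
Add(Function('w')(8), Mul(g, Mul(2, 3))) = Add(1, Mul(16, Mul(2, 3))) = Add(1, Mul(16, 6)) = Add(1, 96) = 97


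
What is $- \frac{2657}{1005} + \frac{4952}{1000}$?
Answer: $\frac{57994}{25125} \approx 2.3082$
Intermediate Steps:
$- \frac{2657}{1005} + \frac{4952}{1000} = \left(-2657\right) \frac{1}{1005} + 4952 \cdot \frac{1}{1000} = - \frac{2657}{1005} + \frac{619}{125} = \frac{57994}{25125}$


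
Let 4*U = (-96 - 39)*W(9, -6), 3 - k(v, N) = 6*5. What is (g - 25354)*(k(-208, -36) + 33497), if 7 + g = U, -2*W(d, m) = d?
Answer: -3374997655/4 ≈ -8.4375e+8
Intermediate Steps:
W(d, m) = -d/2
k(v, N) = -27 (k(v, N) = 3 - 6*5 = 3 - 1*30 = 3 - 30 = -27)
U = 1215/8 (U = ((-96 - 39)*(-½*9))/4 = (-135*(-9/2))/4 = (¼)*(1215/2) = 1215/8 ≈ 151.88)
g = 1159/8 (g = -7 + 1215/8 = 1159/8 ≈ 144.88)
(g - 25354)*(k(-208, -36) + 33497) = (1159/8 - 25354)*(-27 + 33497) = -201673/8*33470 = -3374997655/4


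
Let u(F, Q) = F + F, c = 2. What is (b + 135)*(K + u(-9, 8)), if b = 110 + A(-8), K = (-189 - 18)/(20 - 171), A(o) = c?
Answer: -620217/151 ≈ -4107.4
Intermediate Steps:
A(o) = 2
K = 207/151 (K = -207/(-151) = -207*(-1/151) = 207/151 ≈ 1.3709)
u(F, Q) = 2*F
b = 112 (b = 110 + 2 = 112)
(b + 135)*(K + u(-9, 8)) = (112 + 135)*(207/151 + 2*(-9)) = 247*(207/151 - 18) = 247*(-2511/151) = -620217/151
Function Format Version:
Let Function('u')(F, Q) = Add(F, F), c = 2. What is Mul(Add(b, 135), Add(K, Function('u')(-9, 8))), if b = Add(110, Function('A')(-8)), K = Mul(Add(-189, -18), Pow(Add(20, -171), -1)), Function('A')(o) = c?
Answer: Rational(-620217, 151) ≈ -4107.4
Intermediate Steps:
Function('A')(o) = 2
K = Rational(207, 151) (K = Mul(-207, Pow(-151, -1)) = Mul(-207, Rational(-1, 151)) = Rational(207, 151) ≈ 1.3709)
Function('u')(F, Q) = Mul(2, F)
b = 112 (b = Add(110, 2) = 112)
Mul(Add(b, 135), Add(K, Function('u')(-9, 8))) = Mul(Add(112, 135), Add(Rational(207, 151), Mul(2, -9))) = Mul(247, Add(Rational(207, 151), -18)) = Mul(247, Rational(-2511, 151)) = Rational(-620217, 151)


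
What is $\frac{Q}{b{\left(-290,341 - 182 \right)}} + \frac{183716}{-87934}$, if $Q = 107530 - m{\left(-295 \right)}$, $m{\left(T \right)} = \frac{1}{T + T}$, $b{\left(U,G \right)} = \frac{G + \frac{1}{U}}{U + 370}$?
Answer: $\frac{132063752072258}{2441003873} \approx 54102.0$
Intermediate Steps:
$b{\left(U,G \right)} = \frac{G + \frac{1}{U}}{370 + U}$
$m{\left(T \right)} = \frac{1}{2 T}$
$Q = \frac{63442701}{590}$ ($Q = 107530 - \frac{1}{2 \left(-295\right)} = 107530 - \frac{1}{2} \left(- \frac{1}{295}\right) = 107530 - - \frac{1}{590} = 107530 + \frac{1}{590} = \frac{63442701}{590} \approx 1.0753 \cdot 10^{5}$)
$\frac{Q}{b{\left(-290,341 - 182 \right)}} + \frac{183716}{-87934} = \frac{63442701}{590 \frac{1 + \left(341 - 182\right) \left(-290\right)}{\left(-290\right) \left(370 - 290\right)}} + \frac{183716}{-87934} = \frac{63442701}{590 \left(- \frac{1 + 159 \left(-290\right)}{290 \cdot 80}\right)} + 183716 \left(- \frac{1}{87934}\right) = \frac{63442701}{590 \left(\left(- \frac{1}{290}\right) \frac{1}{80} \left(1 - 46110\right)\right)} - \frac{91858}{43967} = \frac{63442701}{590 \left(\left(- \frac{1}{290}\right) \frac{1}{80} \left(-46109\right)\right)} - \frac{91858}{43967} = \frac{63442701}{590 \cdot \frac{46109}{23200}} - \frac{91858}{43967} = \frac{63442701}{590} \cdot \frac{23200}{46109} - \frac{91858}{43967} = \frac{3003817680}{55519} - \frac{91858}{43967} = \frac{132063752072258}{2441003873}$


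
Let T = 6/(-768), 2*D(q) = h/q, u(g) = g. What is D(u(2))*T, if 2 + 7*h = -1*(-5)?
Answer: -3/3584 ≈ -0.00083705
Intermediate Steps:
h = 3/7 (h = -2/7 + (-1*(-5))/7 = -2/7 + (⅐)*5 = -2/7 + 5/7 = 3/7 ≈ 0.42857)
D(q) = 3/(14*q) (D(q) = (3/(7*q))/2 = 3/(14*q))
T = -1/128 (T = 6*(-1/768) = -1/128 ≈ -0.0078125)
D(u(2))*T = ((3/14)/2)*(-1/128) = ((3/14)*(½))*(-1/128) = (3/28)*(-1/128) = -3/3584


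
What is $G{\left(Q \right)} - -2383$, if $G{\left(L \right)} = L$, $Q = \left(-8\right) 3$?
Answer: $2359$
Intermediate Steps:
$Q = -24$
$G{\left(Q \right)} - -2383 = -24 - -2383 = -24 + 2383 = 2359$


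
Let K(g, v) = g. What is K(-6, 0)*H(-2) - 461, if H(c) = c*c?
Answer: -485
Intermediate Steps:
H(c) = c²
K(-6, 0)*H(-2) - 461 = -6*(-2)² - 461 = -6*4 - 461 = -24 - 461 = -485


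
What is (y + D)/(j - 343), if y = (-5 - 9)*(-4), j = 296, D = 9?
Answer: -65/47 ≈ -1.3830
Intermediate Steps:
y = 56 (y = -14*(-4) = 56)
(y + D)/(j - 343) = (56 + 9)/(296 - 343) = 65/(-47) = 65*(-1/47) = -65/47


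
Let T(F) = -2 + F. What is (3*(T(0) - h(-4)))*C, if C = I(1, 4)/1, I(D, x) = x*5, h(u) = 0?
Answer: -120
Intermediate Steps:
I(D, x) = 5*x
C = 20 (C = (5*4)/1 = 20*1 = 20)
(3*(T(0) - h(-4)))*C = (3*((-2 + 0) - 1*0))*20 = (3*(-2 + 0))*20 = (3*(-2))*20 = -6*20 = -120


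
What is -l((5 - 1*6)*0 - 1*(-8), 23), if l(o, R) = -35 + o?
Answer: 27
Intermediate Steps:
-l((5 - 1*6)*0 - 1*(-8), 23) = -(-35 + ((5 - 1*6)*0 - 1*(-8))) = -(-35 + ((5 - 6)*0 + 8)) = -(-35 + (-1*0 + 8)) = -(-35 + (0 + 8)) = -(-35 + 8) = -1*(-27) = 27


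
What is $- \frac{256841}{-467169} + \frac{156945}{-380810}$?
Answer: $\frac{4897556501}{35580525378} \approx 0.13765$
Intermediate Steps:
$- \frac{256841}{-467169} + \frac{156945}{-380810} = \left(-256841\right) \left(- \frac{1}{467169}\right) + 156945 \left(- \frac{1}{380810}\right) = \frac{256841}{467169} - \frac{31389}{76162} = \frac{4897556501}{35580525378}$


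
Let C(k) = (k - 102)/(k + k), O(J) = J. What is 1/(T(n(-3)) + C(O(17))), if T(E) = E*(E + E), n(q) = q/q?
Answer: -2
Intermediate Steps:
n(q) = 1
T(E) = 2*E² (T(E) = E*(2*E) = 2*E²)
C(k) = (-102 + k)/(2*k) (C(k) = (-102 + k)/((2*k)) = (-102 + k)*(1/(2*k)) = (-102 + k)/(2*k))
1/(T(n(-3)) + C(O(17))) = 1/(2*1² + (½)*(-102 + 17)/17) = 1/(2*1 + (½)*(1/17)*(-85)) = 1/(2 - 5/2) = 1/(-½) = -2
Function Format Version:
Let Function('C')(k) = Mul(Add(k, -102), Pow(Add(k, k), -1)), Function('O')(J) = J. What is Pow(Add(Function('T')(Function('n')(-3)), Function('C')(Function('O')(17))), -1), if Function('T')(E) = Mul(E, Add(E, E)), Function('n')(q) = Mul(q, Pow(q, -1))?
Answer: -2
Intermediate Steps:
Function('n')(q) = 1
Function('T')(E) = Mul(2, Pow(E, 2)) (Function('T')(E) = Mul(E, Mul(2, E)) = Mul(2, Pow(E, 2)))
Function('C')(k) = Mul(Rational(1, 2), Pow(k, -1), Add(-102, k)) (Function('C')(k) = Mul(Add(-102, k), Pow(Mul(2, k), -1)) = Mul(Add(-102, k), Mul(Rational(1, 2), Pow(k, -1))) = Mul(Rational(1, 2), Pow(k, -1), Add(-102, k)))
Pow(Add(Function('T')(Function('n')(-3)), Function('C')(Function('O')(17))), -1) = Pow(Add(Mul(2, Pow(1, 2)), Mul(Rational(1, 2), Pow(17, -1), Add(-102, 17))), -1) = Pow(Add(Mul(2, 1), Mul(Rational(1, 2), Rational(1, 17), -85)), -1) = Pow(Add(2, Rational(-5, 2)), -1) = Pow(Rational(-1, 2), -1) = -2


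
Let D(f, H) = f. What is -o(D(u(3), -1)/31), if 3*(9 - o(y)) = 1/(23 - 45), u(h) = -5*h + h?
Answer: -595/66 ≈ -9.0152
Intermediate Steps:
u(h) = -4*h
o(y) = 595/66 (o(y) = 9 - 1/(3*(23 - 45)) = 9 - ⅓/(-22) = 9 - ⅓*(-1/22) = 9 + 1/66 = 595/66)
-o(D(u(3), -1)/31) = -1*595/66 = -595/66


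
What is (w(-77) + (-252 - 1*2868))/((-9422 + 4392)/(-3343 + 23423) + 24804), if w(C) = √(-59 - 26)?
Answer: -6264960/49805929 + 2008*I*√85/49805929 ≈ -0.12579 + 0.0003717*I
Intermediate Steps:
w(C) = I*√85 (w(C) = √(-85) = I*√85)
(w(-77) + (-252 - 1*2868))/((-9422 + 4392)/(-3343 + 23423) + 24804) = (I*√85 + (-252 - 1*2868))/((-9422 + 4392)/(-3343 + 23423) + 24804) = (I*√85 + (-252 - 2868))/(-5030/20080 + 24804) = (I*√85 - 3120)/(-5030*1/20080 + 24804) = (-3120 + I*√85)/(-503/2008 + 24804) = (-3120 + I*√85)/(49805929/2008) = (-3120 + I*√85)*(2008/49805929) = -6264960/49805929 + 2008*I*√85/49805929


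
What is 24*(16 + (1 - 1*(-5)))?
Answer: 528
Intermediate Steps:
24*(16 + (1 - 1*(-5))) = 24*(16 + (1 + 5)) = 24*(16 + 6) = 24*22 = 528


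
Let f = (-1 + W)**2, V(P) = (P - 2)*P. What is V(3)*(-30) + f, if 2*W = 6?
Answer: -86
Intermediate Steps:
W = 3 (W = (1/2)*6 = 3)
V(P) = P*(-2 + P) (V(P) = (-2 + P)*P = P*(-2 + P))
f = 4 (f = (-1 + 3)**2 = 2**2 = 4)
V(3)*(-30) + f = (3*(-2 + 3))*(-30) + 4 = (3*1)*(-30) + 4 = 3*(-30) + 4 = -90 + 4 = -86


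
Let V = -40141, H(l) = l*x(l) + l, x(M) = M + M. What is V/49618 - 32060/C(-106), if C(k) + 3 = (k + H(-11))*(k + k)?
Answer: 526896157/1315025854 ≈ 0.40067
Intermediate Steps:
x(M) = 2*M
H(l) = l + 2*l**2 (H(l) = l*(2*l) + l = 2*l**2 + l = l + 2*l**2)
C(k) = -3 + 2*k*(231 + k) (C(k) = -3 + (k - 11*(1 + 2*(-11)))*(k + k) = -3 + (k - 11*(1 - 22))*(2*k) = -3 + (k - 11*(-21))*(2*k) = -3 + (k + 231)*(2*k) = -3 + (231 + k)*(2*k) = -3 + 2*k*(231 + k))
V/49618 - 32060/C(-106) = -40141/49618 - 32060/(-3 + 2*(-106)**2 + 462*(-106)) = -40141*1/49618 - 32060/(-3 + 2*11236 - 48972) = -40141/49618 - 32060/(-3 + 22472 - 48972) = -40141/49618 - 32060/(-26503) = -40141/49618 - 32060*(-1/26503) = -40141/49618 + 32060/26503 = 526896157/1315025854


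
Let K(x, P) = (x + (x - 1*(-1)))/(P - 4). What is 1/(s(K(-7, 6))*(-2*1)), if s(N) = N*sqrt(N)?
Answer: -I*sqrt(26)/169 ≈ -0.030172*I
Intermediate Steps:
K(x, P) = (1 + 2*x)/(-4 + P) (K(x, P) = (x + (x + 1))/(-4 + P) = (x + (1 + x))/(-4 + P) = (1 + 2*x)/(-4 + P))
s(N) = N**(3/2)
1/(s(K(-7, 6))*(-2*1)) = 1/(((1 + 2*(-7))/(-4 + 6))**(3/2)*(-2*1)) = 1/(((1 - 14)/2)**(3/2)*(-2)) = 1/(((1/2)*(-13))**(3/2)*(-2)) = 1/((-13/2)**(3/2)*(-2)) = 1/(-13*I*sqrt(26)/4*(-2)) = 1/(13*I*sqrt(26)/2) = -I*sqrt(26)/169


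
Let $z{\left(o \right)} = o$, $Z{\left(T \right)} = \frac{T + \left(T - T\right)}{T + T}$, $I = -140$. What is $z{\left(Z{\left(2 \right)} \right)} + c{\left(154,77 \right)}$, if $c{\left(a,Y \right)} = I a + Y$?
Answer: $- \frac{42965}{2} \approx -21483.0$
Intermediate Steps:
$Z{\left(T \right)} = \frac{1}{2}$ ($Z{\left(T \right)} = \frac{T + 0}{2 T} = T \frac{1}{2 T} = \frac{1}{2}$)
$c{\left(a,Y \right)} = Y - 140 a$ ($c{\left(a,Y \right)} = - 140 a + Y = Y - 140 a$)
$z{\left(Z{\left(2 \right)} \right)} + c{\left(154,77 \right)} = \frac{1}{2} + \left(77 - 21560\right) = \frac{1}{2} - 21483 = - \frac{42965}{2}$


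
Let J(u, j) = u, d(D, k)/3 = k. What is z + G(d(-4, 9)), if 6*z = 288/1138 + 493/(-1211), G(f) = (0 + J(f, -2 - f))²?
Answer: 3013837933/4134354 ≈ 728.97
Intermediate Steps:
d(D, k) = 3*k
G(f) = f² (G(f) = (0 + f)² = f²)
z = -106133/4134354 (z = (288/1138 + 493/(-1211))/6 = (288*(1/1138) + 493*(-1/1211))/6 = (144/569 - 493/1211)/6 = (⅙)*(-106133/689059) = -106133/4134354 ≈ -0.025671)
z + G(d(-4, 9)) = -106133/4134354 + (3*9)² = -106133/4134354 + 27² = -106133/4134354 + 729 = 3013837933/4134354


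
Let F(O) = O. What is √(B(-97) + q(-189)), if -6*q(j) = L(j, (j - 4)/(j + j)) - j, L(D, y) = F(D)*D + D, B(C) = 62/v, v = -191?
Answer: I*√868805902/382 ≈ 77.161*I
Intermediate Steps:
B(C) = -62/191 (B(C) = 62/(-191) = 62*(-1/191) = -62/191)
L(D, y) = D + D² (L(D, y) = D*D + D = D² + D = D + D²)
q(j) = j/6 - j*(1 + j)/6 (q(j) = -(j*(1 + j) - j)/6 = -(-j + j*(1 + j))/6 = j/6 - j*(1 + j)/6)
√(B(-97) + q(-189)) = √(-62/191 - ⅙*(-189)²) = √(-62/191 - ⅙*35721) = √(-62/191 - 11907/2) = √(-2274361/382) = I*√868805902/382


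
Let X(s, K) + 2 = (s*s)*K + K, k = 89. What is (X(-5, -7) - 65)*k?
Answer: -22161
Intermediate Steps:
X(s, K) = -2 + K + K*s² (X(s, K) = -2 + ((s*s)*K + K) = -2 + (s²*K + K) = -2 + (K*s² + K) = -2 + (K + K*s²) = -2 + K + K*s²)
(X(-5, -7) - 65)*k = ((-2 - 7 - 7*(-5)²) - 65)*89 = ((-2 - 7 - 7*25) - 65)*89 = ((-2 - 7 - 175) - 65)*89 = (-184 - 65)*89 = -249*89 = -22161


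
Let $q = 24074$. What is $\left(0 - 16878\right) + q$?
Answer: $7196$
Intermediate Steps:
$\left(0 - 16878\right) + q = \left(0 - 16878\right) + 24074 = -16878 + 24074 = 7196$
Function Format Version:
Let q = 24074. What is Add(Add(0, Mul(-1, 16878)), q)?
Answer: 7196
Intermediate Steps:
Add(Add(0, Mul(-1, 16878)), q) = Add(Add(0, Mul(-1, 16878)), 24074) = Add(Add(0, -16878), 24074) = Add(-16878, 24074) = 7196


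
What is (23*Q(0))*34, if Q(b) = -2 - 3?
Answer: -3910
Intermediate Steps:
Q(b) = -5
(23*Q(0))*34 = (23*(-5))*34 = -115*34 = -3910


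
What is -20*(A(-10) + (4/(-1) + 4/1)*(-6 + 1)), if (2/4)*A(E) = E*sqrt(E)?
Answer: 400*I*sqrt(10) ≈ 1264.9*I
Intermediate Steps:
A(E) = 2*E**(3/2) (A(E) = 2*(E*sqrt(E)) = 2*E**(3/2))
-20*(A(-10) + (4/(-1) + 4/1)*(-6 + 1)) = -20*(2*(-10)**(3/2) + (4/(-1) + 4/1)*(-6 + 1)) = -20*(2*(-10*I*sqrt(10)) + (4*(-1) + 4*1)*(-5)) = -20*(-20*I*sqrt(10) + (-4 + 4)*(-5)) = -20*(-20*I*sqrt(10) + 0*(-5)) = -20*(-20*I*sqrt(10) + 0) = -(-400)*I*sqrt(10) = 400*I*sqrt(10)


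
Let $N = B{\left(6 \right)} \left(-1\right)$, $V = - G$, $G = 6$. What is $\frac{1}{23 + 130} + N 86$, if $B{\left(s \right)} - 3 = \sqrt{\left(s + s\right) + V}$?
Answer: $- \frac{39473}{153} - 86 \sqrt{6} \approx -468.65$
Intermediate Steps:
$V = -6$ ($V = \left(-1\right) 6 = -6$)
$B{\left(s \right)} = 3 + \sqrt{-6 + 2 s}$ ($B{\left(s \right)} = 3 + \sqrt{\left(s + s\right) - 6} = 3 + \sqrt{2 s - 6} = 3 + \sqrt{-6 + 2 s}$)
$N = -3 - \sqrt{6}$ ($N = \left(3 + \sqrt{-6 + 2 \cdot 6}\right) \left(-1\right) = \left(3 + \sqrt{-6 + 12}\right) \left(-1\right) = \left(3 + \sqrt{6}\right) \left(-1\right) = -3 - \sqrt{6} \approx -5.4495$)
$\frac{1}{23 + 130} + N 86 = \frac{1}{23 + 130} + \left(-3 - \sqrt{6}\right) 86 = \frac{1}{153} - \left(258 + 86 \sqrt{6}\right) = - \frac{39473}{153} - 86 \sqrt{6}$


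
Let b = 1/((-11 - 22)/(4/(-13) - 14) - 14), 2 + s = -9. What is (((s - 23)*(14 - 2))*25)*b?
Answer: 25296/29 ≈ 872.28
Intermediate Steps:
s = -11 (s = -2 - 9 = -11)
b = -62/725 (b = 1/(-33/(4*(-1/13) - 14) - 14) = 1/(-33/(-4/13 - 14) - 14) = 1/(-33/(-186/13) - 14) = 1/(-33*(-13/186) - 14) = 1/(143/62 - 14) = 1/(-725/62) = -62/725 ≈ -0.085517)
(((s - 23)*(14 - 2))*25)*b = (((-11 - 23)*(14 - 2))*25)*(-62/725) = (-34*12*25)*(-62/725) = -408*25*(-62/725) = -10200*(-62/725) = 25296/29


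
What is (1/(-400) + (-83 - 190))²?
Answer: 11924858401/160000 ≈ 74530.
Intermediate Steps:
(1/(-400) + (-83 - 190))² = (-1/400 - 273)² = (-109201/400)² = 11924858401/160000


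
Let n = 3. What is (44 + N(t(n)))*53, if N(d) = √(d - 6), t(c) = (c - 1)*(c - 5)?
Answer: 2332 + 53*I*√10 ≈ 2332.0 + 167.6*I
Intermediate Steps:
t(c) = (-1 + c)*(-5 + c)
N(d) = √(-6 + d)
(44 + N(t(n)))*53 = (44 + √(-6 + (5 + 3² - 6*3)))*53 = (44 + √(-6 + (5 + 9 - 18)))*53 = (44 + √(-6 - 4))*53 = (44 + √(-10))*53 = (44 + I*√10)*53 = 2332 + 53*I*√10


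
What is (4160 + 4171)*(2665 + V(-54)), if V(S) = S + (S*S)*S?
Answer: -1290080343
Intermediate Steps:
V(S) = S + S³ (V(S) = S + S²*S = S + S³)
(4160 + 4171)*(2665 + V(-54)) = (4160 + 4171)*(2665 + (-54 + (-54)³)) = 8331*(2665 + (-54 - 157464)) = 8331*(2665 - 157518) = 8331*(-154853) = -1290080343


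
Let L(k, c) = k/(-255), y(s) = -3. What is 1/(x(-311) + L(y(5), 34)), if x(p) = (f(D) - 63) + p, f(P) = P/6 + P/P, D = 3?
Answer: -170/63323 ≈ -0.0026846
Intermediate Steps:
f(P) = 1 + P/6 (f(P) = P*(⅙) + 1 = P/6 + 1 = 1 + P/6)
L(k, c) = -k/255 (L(k, c) = k*(-1/255) = -k/255)
x(p) = -123/2 + p (x(p) = ((1 + (⅙)*3) - 63) + p = ((1 + ½) - 63) + p = (3/2 - 63) + p = -123/2 + p)
1/(x(-311) + L(y(5), 34)) = 1/((-123/2 - 311) - 1/255*(-3)) = 1/(-745/2 + 1/85) = 1/(-63323/170) = -170/63323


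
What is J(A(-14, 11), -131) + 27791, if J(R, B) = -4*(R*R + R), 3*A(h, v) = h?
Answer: 249503/9 ≈ 27723.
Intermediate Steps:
A(h, v) = h/3
J(R, B) = -4*R - 4*R² (J(R, B) = -4*(R² + R) = -4*(R + R²) = -4*R - 4*R²)
J(A(-14, 11), -131) + 27791 = -4*(⅓)*(-14)*(1 + (⅓)*(-14)) + 27791 = -4*(-14/3)*(1 - 14/3) + 27791 = -4*(-14/3)*(-11/3) + 27791 = -616/9 + 27791 = 249503/9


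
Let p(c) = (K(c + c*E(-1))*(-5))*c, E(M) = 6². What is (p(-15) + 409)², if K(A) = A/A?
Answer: 234256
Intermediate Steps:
E(M) = 36
K(A) = 1
p(c) = -5*c (p(c) = (1*(-5))*c = -5*c)
(p(-15) + 409)² = (-5*(-15) + 409)² = (75 + 409)² = 484² = 234256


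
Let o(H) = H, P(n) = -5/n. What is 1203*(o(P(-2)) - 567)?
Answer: -1358187/2 ≈ -6.7909e+5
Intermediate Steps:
1203*(o(P(-2)) - 567) = 1203*(-5/(-2) - 567) = 1203*(-5*(-½) - 567) = 1203*(5/2 - 567) = 1203*(-1129/2) = -1358187/2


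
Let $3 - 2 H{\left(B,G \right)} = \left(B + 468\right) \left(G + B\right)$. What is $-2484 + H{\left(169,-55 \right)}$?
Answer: $- \frac{77583}{2} \approx -38792.0$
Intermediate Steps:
$H{\left(B,G \right)} = \frac{3}{2} - \frac{\left(468 + B\right) \left(B + G\right)}{2}$ ($H{\left(B,G \right)} = \frac{3}{2} - \frac{\left(B + 468\right) \left(G + B\right)}{2} = \frac{3}{2} - \frac{\left(468 + B\right) \left(B + G\right)}{2}$)
$-2484 + H{\left(169,-55 \right)} = -2484 - \left(\frac{53349}{2} - \frac{9295}{2} + \frac{28561}{2}\right) = -2484 + \left(\frac{3}{2} - 39546 + 12870 - \frac{28561}{2} + \frac{9295}{2}\right) = -2484 - \frac{72615}{2} = - \frac{77583}{2}$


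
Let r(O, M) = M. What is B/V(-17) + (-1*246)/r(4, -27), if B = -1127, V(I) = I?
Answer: 11537/153 ≈ 75.405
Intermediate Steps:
B/V(-17) + (-1*246)/r(4, -27) = -1127/(-17) - 1*246/(-27) = -1127*(-1/17) - 246*(-1/27) = 1127/17 + 82/9 = 11537/153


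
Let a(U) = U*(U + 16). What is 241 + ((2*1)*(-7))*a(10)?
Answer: -3399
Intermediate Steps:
a(U) = U*(16 + U)
241 + ((2*1)*(-7))*a(10) = 241 + ((2*1)*(-7))*(10*(16 + 10)) = 241 + (2*(-7))*(10*26) = 241 - 14*260 = 241 - 3640 = -3399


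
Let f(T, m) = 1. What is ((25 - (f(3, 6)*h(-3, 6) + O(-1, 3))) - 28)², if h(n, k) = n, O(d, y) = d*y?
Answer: 9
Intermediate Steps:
((25 - (f(3, 6)*h(-3, 6) + O(-1, 3))) - 28)² = ((25 - (1*(-3) - 1*3)) - 28)² = ((25 - (-3 - 3)) - 28)² = ((25 - 1*(-6)) - 28)² = ((25 + 6) - 28)² = (31 - 28)² = 3² = 9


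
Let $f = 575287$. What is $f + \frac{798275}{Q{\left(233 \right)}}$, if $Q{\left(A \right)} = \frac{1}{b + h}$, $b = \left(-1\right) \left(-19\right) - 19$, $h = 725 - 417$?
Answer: $246443987$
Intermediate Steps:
$h = 308$
$b = 0$ ($b = 19 - 19 = 0$)
$Q{\left(A \right)} = \frac{1}{308}$ ($Q{\left(A \right)} = \frac{1}{0 + 308} = \frac{1}{308}$)
$f + \frac{798275}{Q{\left(233 \right)}} = 575287 + 798275 \frac{1}{\frac{1}{308}} = 575287 + 798275 \cdot 308 = 575287 + 245868700 = 246443987$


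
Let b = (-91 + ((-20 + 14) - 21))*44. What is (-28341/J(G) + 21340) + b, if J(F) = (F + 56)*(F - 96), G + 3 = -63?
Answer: 2903491/180 ≈ 16131.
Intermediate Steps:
G = -66 (G = -3 - 63 = -66)
J(F) = (-96 + F)*(56 + F) (J(F) = (56 + F)*(-96 + F) = (-96 + F)*(56 + F))
b = -5192 (b = (-91 + (-6 - 21))*44 = (-91 - 27)*44 = -118*44 = -5192)
(-28341/J(G) + 21340) + b = (-28341/(-5376 + (-66)² - 40*(-66)) + 21340) - 5192 = (-28341/(-5376 + 4356 + 2640) + 21340) - 5192 = (-28341/1620 + 21340) - 5192 = (-28341*1/1620 + 21340) - 5192 = (-3149/180 + 21340) - 5192 = 3838051/180 - 5192 = 2903491/180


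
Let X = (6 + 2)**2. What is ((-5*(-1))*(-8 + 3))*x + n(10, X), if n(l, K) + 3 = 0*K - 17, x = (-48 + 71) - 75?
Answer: 1280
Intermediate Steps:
X = 64 (X = 8**2 = 64)
x = -52 (x = 23 - 75 = -52)
n(l, K) = -20 (n(l, K) = -3 + (0*K - 17) = -3 + (0 - 17) = -3 - 17 = -20)
((-5*(-1))*(-8 + 3))*x + n(10, X) = ((-5*(-1))*(-8 + 3))*(-52) - 20 = (5*(-5))*(-52) - 20 = -25*(-52) - 20 = 1300 - 20 = 1280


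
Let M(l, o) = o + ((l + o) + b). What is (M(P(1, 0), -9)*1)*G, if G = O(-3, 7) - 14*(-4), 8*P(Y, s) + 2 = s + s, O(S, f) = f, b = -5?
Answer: -5859/4 ≈ -1464.8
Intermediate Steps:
P(Y, s) = -¼ + s/4 (P(Y, s) = -¼ + (s + s)/8 = -¼ + (2*s)/8 = -¼ + s/4)
G = 63 (G = 7 - 14*(-4) = 7 - 1*(-56) = 7 + 56 = 63)
M(l, o) = -5 + l + 2*o (M(l, o) = o + ((l + o) - 5) = o + (-5 + l + o) = -5 + l + 2*o)
(M(P(1, 0), -9)*1)*G = ((-5 + (-¼ + (¼)*0) + 2*(-9))*1)*63 = ((-5 + (-¼ + 0) - 18)*1)*63 = ((-5 - ¼ - 18)*1)*63 = -93/4*1*63 = -93/4*63 = -5859/4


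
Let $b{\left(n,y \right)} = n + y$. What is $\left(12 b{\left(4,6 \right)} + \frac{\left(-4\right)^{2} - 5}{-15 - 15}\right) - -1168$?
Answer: $\frac{38629}{30} \approx 1287.6$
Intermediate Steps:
$\left(12 b{\left(4,6 \right)} + \frac{\left(-4\right)^{2} - 5}{-15 - 15}\right) - -1168 = \left(12 \left(4 + 6\right) + \frac{\left(-4\right)^{2} - 5}{-15 - 15}\right) - -1168 = \left(12 \cdot 10 + \frac{16 - 5}{-30}\right) + 1168 = \left(120 + 11 \left(- \frac{1}{30}\right)\right) + 1168 = \left(120 - \frac{11}{30}\right) + 1168 = \frac{3589}{30} + 1168 = \frac{38629}{30}$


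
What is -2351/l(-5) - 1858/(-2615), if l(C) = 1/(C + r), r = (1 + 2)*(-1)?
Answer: 49184778/2615 ≈ 18809.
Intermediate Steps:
r = -3 (r = 3*(-1) = -3)
l(C) = 1/(-3 + C) (l(C) = 1/(C - 3) = 1/(-3 + C))
-2351/l(-5) - 1858/(-2615) = -2351/(1/(-3 - 5)) - 1858/(-2615) = -2351/(1/(-8)) - 1858*(-1/2615) = -2351/(-1/8) + 1858/2615 = -2351*(-8) + 1858/2615 = 18808 + 1858/2615 = 49184778/2615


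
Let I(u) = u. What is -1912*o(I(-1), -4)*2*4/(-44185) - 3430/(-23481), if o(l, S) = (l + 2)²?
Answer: 510719926/1037507985 ≈ 0.49226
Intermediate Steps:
o(l, S) = (2 + l)²
-1912*o(I(-1), -4)*2*4/(-44185) - 3430/(-23481) = -1912*(2 - 1)²*2*4/(-44185) - 3430/(-23481) = -1912*1²*2*4*(-1/44185) - 3430*(-1/23481) = -1912*1*2*4*(-1/44185) + 3430/23481 = -3824*4*(-1/44185) + 3430/23481 = -1912*8*(-1/44185) + 3430/23481 = -15296*(-1/44185) + 3430/23481 = 15296/44185 + 3430/23481 = 510719926/1037507985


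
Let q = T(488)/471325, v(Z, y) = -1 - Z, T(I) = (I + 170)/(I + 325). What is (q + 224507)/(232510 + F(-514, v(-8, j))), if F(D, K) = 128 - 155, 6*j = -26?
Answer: 86028214323733/89084515629675 ≈ 0.96569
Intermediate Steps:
j = -13/3 (j = (⅙)*(-26) = -13/3 ≈ -4.3333)
T(I) = (170 + I)/(325 + I)
F(D, K) = -27
q = 658/383187225 (q = ((170 + 488)/(325 + 488))/471325 = (658/813)*(1/471325) = 658/383187225 ≈ 1.7172e-6)
(q + 224507)/(232510 + F(-514, v(-8, j))) = (658/383187225 + 224507)/(232510 - 27) = (86028214323733/383187225)/232483 = (86028214323733/383187225)*(1/232483) = 86028214323733/89084515629675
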